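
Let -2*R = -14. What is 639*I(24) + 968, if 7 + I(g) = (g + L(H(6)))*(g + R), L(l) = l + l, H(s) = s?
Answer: 709619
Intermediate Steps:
R = 7 (R = -½*(-14) = 7)
L(l) = 2*l
I(g) = -7 + (7 + g)*(12 + g) (I(g) = -7 + (g + 2*6)*(g + 7) = -7 + (g + 12)*(7 + g) = -7 + (12 + g)*(7 + g) = -7 + (7 + g)*(12 + g))
639*I(24) + 968 = 639*(77 + 24² + 19*24) + 968 = 639*(77 + 576 + 456) + 968 = 639*1109 + 968 = 708651 + 968 = 709619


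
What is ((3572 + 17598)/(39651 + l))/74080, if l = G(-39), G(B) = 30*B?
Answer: 2117/285067248 ≈ 7.4263e-6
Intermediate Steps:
l = -1170 (l = 30*(-39) = -1170)
((3572 + 17598)/(39651 + l))/74080 = ((3572 + 17598)/(39651 - 1170))/74080 = (21170/38481)*(1/74080) = 2117/285067248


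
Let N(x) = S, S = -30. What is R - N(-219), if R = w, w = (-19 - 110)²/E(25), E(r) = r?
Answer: 17391/25 ≈ 695.64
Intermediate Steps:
N(x) = -30
w = 16641/25 (w = (-19 - 110)²/25 = (-129)²*(1/25) = 16641*(1/25) = 16641/25 ≈ 665.64)
R = 16641/25 ≈ 665.64
R - N(-219) = 16641/25 - 1*(-30) = 16641/25 + 30 = 17391/25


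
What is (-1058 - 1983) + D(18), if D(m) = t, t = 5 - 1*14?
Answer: -3050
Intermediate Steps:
t = -9 (t = 5 - 14 = -9)
D(m) = -9
(-1058 - 1983) + D(18) = (-1058 - 1983) - 9 = -3041 - 9 = -3050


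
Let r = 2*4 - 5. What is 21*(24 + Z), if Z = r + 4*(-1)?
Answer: 483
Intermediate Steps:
r = 3 (r = 8 - 5 = 3)
Z = -1 (Z = 3 + 4*(-1) = 3 - 4 = -1)
21*(24 + Z) = 21*(24 - 1) = 21*23 = 483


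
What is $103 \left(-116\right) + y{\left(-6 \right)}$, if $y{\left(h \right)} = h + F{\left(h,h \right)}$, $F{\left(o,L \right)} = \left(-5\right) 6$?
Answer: $-11984$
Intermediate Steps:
$F{\left(o,L \right)} = -30$
$y{\left(h \right)} = -30 + h$ ($y{\left(h \right)} = h - 30 = -30 + h$)
$103 \left(-116\right) + y{\left(-6 \right)} = 103 \left(-116\right) - 36 = -11948 - 36 = -11984$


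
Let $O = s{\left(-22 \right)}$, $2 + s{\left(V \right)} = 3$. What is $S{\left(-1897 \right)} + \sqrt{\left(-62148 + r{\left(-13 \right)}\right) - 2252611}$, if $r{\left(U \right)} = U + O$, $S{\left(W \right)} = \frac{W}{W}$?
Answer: $1 + i \sqrt{2314771} \approx 1.0 + 1521.4 i$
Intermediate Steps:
$S{\left(W \right)} = 1$
$s{\left(V \right)} = 1$ ($s{\left(V \right)} = -2 + 3 = 1$)
$O = 1$
$r{\left(U \right)} = 1 + U$ ($r{\left(U \right)} = U + 1 = 1 + U$)
$S{\left(-1897 \right)} + \sqrt{\left(-62148 + r{\left(-13 \right)}\right) - 2252611} = 1 + \sqrt{\left(-62148 + \left(1 - 13\right)\right) - 2252611} = 1 + \sqrt{\left(-62148 - 12\right) - 2252611} = 1 + \sqrt{-62160 - 2252611} = 1 + \sqrt{-2314771} = 1 + i \sqrt{2314771}$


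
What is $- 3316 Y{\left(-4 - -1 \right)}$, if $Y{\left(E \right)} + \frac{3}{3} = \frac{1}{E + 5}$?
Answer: $1658$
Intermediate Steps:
$Y{\left(E \right)} = -1 + \frac{1}{5 + E}$ ($Y{\left(E \right)} = -1 + \frac{1}{E + 5} = -1 + \frac{1}{5 + E}$)
$- 3316 Y{\left(-4 - -1 \right)} = - 3316 \frac{-4 - \left(-4 - -1\right)}{5 - 3} = - 3316 \frac{-4 - \left(-4 + 1\right)}{5 + \left(-4 + 1\right)} = - 3316 \frac{-4 - -3}{5 - 3} = - 3316 \frac{-4 + 3}{2} = - 3316 \cdot \frac{1}{2} \left(-1\right) = \left(-3316\right) \left(- \frac{1}{2}\right) = 1658$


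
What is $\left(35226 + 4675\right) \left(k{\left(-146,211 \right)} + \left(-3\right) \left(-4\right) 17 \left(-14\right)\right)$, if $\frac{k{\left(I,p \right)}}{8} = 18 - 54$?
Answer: $-125448744$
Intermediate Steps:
$k{\left(I,p \right)} = -288$ ($k{\left(I,p \right)} = 8 \left(18 - 54\right) = 8 \left(-36\right) = -288$)
$\left(35226 + 4675\right) \left(k{\left(-146,211 \right)} + \left(-3\right) \left(-4\right) 17 \left(-14\right)\right) = \left(35226 + 4675\right) \left(-288 + \left(-3\right) \left(-4\right) 17 \left(-14\right)\right) = 39901 \left(-288 + 12 \cdot 17 \left(-14\right)\right) = 39901 \left(-288 + 204 \left(-14\right)\right) = 39901 \left(-288 - 2856\right) = 39901 \left(-3144\right) = -125448744$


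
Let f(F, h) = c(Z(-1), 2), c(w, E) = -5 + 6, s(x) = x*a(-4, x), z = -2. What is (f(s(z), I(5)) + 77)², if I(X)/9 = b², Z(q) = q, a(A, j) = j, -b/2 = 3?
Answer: 6084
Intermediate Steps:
b = -6 (b = -2*3 = -6)
I(X) = 324 (I(X) = 9*(-6)² = 9*36 = 324)
s(x) = x² (s(x) = x*x = x²)
c(w, E) = 1
f(F, h) = 1
(f(s(z), I(5)) + 77)² = (1 + 77)² = 78² = 6084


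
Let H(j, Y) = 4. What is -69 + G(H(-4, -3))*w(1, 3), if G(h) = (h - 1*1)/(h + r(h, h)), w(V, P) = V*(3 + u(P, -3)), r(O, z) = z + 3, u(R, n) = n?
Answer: -69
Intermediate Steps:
r(O, z) = 3 + z
w(V, P) = 0 (w(V, P) = V*(3 - 3) = V*0 = 0)
G(h) = (-1 + h)/(3 + 2*h) (G(h) = (h - 1*1)/(h + (3 + h)) = (h - 1)/(3 + 2*h) = (-1 + h)/(3 + 2*h))
-69 + G(H(-4, -3))*w(1, 3) = -69 + ((-1 + 4)/(3 + 2*4))*0 = -69 + (3/(3 + 8))*0 = -69 + (3/11)*0 = -69 + 0 = -69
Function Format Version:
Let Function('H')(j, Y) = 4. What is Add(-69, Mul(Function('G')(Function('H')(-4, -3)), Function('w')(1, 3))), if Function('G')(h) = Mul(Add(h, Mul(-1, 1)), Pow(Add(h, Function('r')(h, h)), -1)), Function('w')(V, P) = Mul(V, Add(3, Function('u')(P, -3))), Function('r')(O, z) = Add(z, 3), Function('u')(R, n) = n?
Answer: -69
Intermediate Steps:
Function('r')(O, z) = Add(3, z)
Function('w')(V, P) = 0 (Function('w')(V, P) = Mul(V, Add(3, -3)) = Mul(V, 0) = 0)
Function('G')(h) = Mul(Pow(Add(3, Mul(2, h)), -1), Add(-1, h)) (Function('G')(h) = Mul(Add(h, Mul(-1, 1)), Pow(Add(h, Add(3, h)), -1)) = Mul(Add(h, -1), Pow(Add(3, Mul(2, h)), -1)) = Mul(Add(-1, h), Pow(Add(3, Mul(2, h)), -1)) = Mul(Pow(Add(3, Mul(2, h)), -1), Add(-1, h)))
Add(-69, Mul(Function('G')(Function('H')(-4, -3)), Function('w')(1, 3))) = Add(-69, Mul(Mul(Pow(Add(3, Mul(2, 4)), -1), Add(-1, 4)), 0)) = Add(-69, Mul(Mul(Pow(Add(3, 8), -1), 3), 0)) = Add(-69, Mul(Mul(Pow(11, -1), 3), 0)) = Add(-69, Mul(Mul(Rational(1, 11), 3), 0)) = Add(-69, Mul(Rational(3, 11), 0)) = Add(-69, 0) = -69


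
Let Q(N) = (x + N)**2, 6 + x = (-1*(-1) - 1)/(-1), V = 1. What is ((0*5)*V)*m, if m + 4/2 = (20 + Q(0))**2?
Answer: 0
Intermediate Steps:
x = -6 (x = -6 + (-1*(-1) - 1)/(-1) = -6 + (1 - 1)*(-1) = -6 + 0*(-1) = -6 + 0 = -6)
Q(N) = (-6 + N)**2
m = 3134 (m = -2 + (20 + (-6 + 0)**2)**2 = -2 + (20 + (-6)**2)**2 = -2 + (20 + 36)**2 = -2 + 56**2 = -2 + 3136 = 3134)
((0*5)*V)*m = ((0*5)*1)*3134 = (0*1)*3134 = 0*3134 = 0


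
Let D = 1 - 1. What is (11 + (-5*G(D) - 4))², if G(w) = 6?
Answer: 529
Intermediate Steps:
D = 0
(11 + (-5*G(D) - 4))² = (11 + (-5*6 - 4))² = (11 + (-30 - 4))² = (11 - 34)² = (-23)² = 529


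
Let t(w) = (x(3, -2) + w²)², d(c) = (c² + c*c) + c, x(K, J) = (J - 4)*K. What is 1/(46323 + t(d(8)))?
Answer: 1/341482807 ≈ 2.9284e-9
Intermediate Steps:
x(K, J) = K*(-4 + J) (x(K, J) = (-4 + J)*K = K*(-4 + J))
d(c) = c + 2*c² (d(c) = (c² + c²) + c = 2*c² + c = c + 2*c²)
t(w) = (-18 + w²)² (t(w) = (3*(-4 - 2) + w²)² = (3*(-6) + w²)² = (-18 + w²)²)
1/(46323 + t(d(8))) = 1/(46323 + (-18 + (8*(1 + 2*8))²)²) = 1/(46323 + (-18 + (8*(1 + 16))²)²) = 1/(46323 + (-18 + (8*17)²)²) = 1/(46323 + (-18 + 136²)²) = 1/(46323 + (-18 + 18496)²) = 1/(46323 + 18478²) = 1/(46323 + 341436484) = 1/341482807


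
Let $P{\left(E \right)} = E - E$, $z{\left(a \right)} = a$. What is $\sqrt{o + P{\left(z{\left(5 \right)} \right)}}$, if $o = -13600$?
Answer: $20 i \sqrt{34} \approx 116.62 i$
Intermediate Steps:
$P{\left(E \right)} = 0$
$\sqrt{o + P{\left(z{\left(5 \right)} \right)}} = \sqrt{-13600 + 0} = \sqrt{-13600} = 20 i \sqrt{34}$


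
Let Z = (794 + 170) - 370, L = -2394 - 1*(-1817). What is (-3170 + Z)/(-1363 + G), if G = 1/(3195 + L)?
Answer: 6743968/3568333 ≈ 1.8899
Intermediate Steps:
L = -577 (L = -2394 + 1817 = -577)
G = 1/2618 (G = 1/(3195 - 577) = 1/2618 ≈ 0.00038197)
Z = 594 (Z = 964 - 370 = 594)
(-3170 + Z)/(-1363 + G) = (-3170 + 594)/(-1363 + 1/2618) = -2576/(-3568333/2618) = -2576*(-2618/3568333) = 6743968/3568333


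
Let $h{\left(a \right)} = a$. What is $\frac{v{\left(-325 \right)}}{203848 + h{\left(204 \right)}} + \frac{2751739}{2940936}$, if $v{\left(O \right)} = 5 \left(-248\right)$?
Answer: $\frac{139462771447}{150025968168} \approx 0.92959$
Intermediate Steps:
$v{\left(O \right)} = -1240$
$\frac{v{\left(-325 \right)}}{203848 + h{\left(204 \right)}} + \frac{2751739}{2940936} = - \frac{1240}{203848 + 204} + \frac{2751739}{2940936} = - \frac{1240}{204052} + 2751739 \cdot \frac{1}{2940936} = \left(-1240\right) \frac{1}{204052} + \frac{2751739}{2940936} = - \frac{310}{51013} + \frac{2751739}{2940936} = \frac{139462771447}{150025968168}$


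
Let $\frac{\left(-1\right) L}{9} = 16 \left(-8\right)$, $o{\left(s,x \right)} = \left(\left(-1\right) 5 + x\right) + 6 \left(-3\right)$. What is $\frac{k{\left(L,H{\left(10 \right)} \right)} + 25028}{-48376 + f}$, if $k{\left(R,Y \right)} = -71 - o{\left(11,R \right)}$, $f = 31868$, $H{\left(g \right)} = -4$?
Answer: $- \frac{5957}{4127} \approx -1.4434$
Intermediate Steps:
$o{\left(s,x \right)} = -23 + x$ ($o{\left(s,x \right)} = \left(-5 + x\right) - 18 = -23 + x$)
$L = 1152$ ($L = - 9 \cdot 16 \left(-8\right) = \left(-9\right) \left(-128\right) = 1152$)
$k{\left(R,Y \right)} = -48 - R$ ($k{\left(R,Y \right)} = -71 - \left(-23 + R\right) = -48 - R$)
$\frac{k{\left(L,H{\left(10 \right)} \right)} + 25028}{-48376 + f} = \frac{\left(-48 - 1152\right) + 25028}{-48376 + 31868} = \frac{\left(-48 - 1152\right) + 25028}{-16508} = \left(-1200 + 25028\right) \left(- \frac{1}{16508}\right) = 23828 \left(- \frac{1}{16508}\right) = - \frac{5957}{4127}$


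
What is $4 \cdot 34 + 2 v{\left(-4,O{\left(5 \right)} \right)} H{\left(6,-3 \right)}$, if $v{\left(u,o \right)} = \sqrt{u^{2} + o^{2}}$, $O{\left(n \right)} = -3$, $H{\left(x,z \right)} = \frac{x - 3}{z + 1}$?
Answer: $121$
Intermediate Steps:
$H{\left(x,z \right)} = \frac{-3 + x}{1 + z}$
$v{\left(u,o \right)} = \sqrt{o^{2} + u^{2}}$
$4 \cdot 34 + 2 v{\left(-4,O{\left(5 \right)} \right)} H{\left(6,-3 \right)} = 4 \cdot 34 + 2 \sqrt{\left(-3\right)^{2} + \left(-4\right)^{2}} \frac{-3 + 6}{1 - 3} = 136 + 2 \sqrt{9 + 16} \frac{1}{-2} \cdot 3 = 136 + 2 \sqrt{25} \left(\left(- \frac{1}{2}\right) 3\right) = 136 + 2 \cdot 5 \left(- \frac{3}{2}\right) = 136 + 10 \left(- \frac{3}{2}\right) = 136 - 15 = 121$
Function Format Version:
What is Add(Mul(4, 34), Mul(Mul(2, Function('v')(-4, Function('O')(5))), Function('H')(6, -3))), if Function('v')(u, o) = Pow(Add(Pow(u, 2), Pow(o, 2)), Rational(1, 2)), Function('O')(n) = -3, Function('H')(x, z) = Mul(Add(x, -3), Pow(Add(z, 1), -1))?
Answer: 121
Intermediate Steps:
Function('H')(x, z) = Mul(Pow(Add(1, z), -1), Add(-3, x)) (Function('H')(x, z) = Mul(Add(-3, x), Pow(Add(1, z), -1)) = Mul(Pow(Add(1, z), -1), Add(-3, x)))
Function('v')(u, o) = Pow(Add(Pow(o, 2), Pow(u, 2)), Rational(1, 2))
Add(Mul(4, 34), Mul(Mul(2, Function('v')(-4, Function('O')(5))), Function('H')(6, -3))) = Add(Mul(4, 34), Mul(Mul(2, Pow(Add(Pow(-3, 2), Pow(-4, 2)), Rational(1, 2))), Mul(Pow(Add(1, -3), -1), Add(-3, 6)))) = Add(136, Mul(Mul(2, Pow(Add(9, 16), Rational(1, 2))), Mul(Pow(-2, -1), 3))) = Add(136, Mul(Mul(2, Pow(25, Rational(1, 2))), Mul(Rational(-1, 2), 3))) = Add(136, Mul(Mul(2, 5), Rational(-3, 2))) = Add(136, Mul(10, Rational(-3, 2))) = Add(136, -15) = 121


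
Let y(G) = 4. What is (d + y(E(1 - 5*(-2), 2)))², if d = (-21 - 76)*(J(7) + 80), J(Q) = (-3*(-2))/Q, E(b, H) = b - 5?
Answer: 3011155876/49 ≈ 6.1452e+7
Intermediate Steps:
E(b, H) = -5 + b
J(Q) = 6/Q
d = -54902/7 (d = (-21 - 76)*(6/7 + 80) = -97*(6*(⅐) + 80) = -97*(6/7 + 80) = -97*566/7 = -54902/7 ≈ -7843.1)
(d + y(E(1 - 5*(-2), 2)))² = (-54902/7 + 4)² = (-54874/7)² = 3011155876/49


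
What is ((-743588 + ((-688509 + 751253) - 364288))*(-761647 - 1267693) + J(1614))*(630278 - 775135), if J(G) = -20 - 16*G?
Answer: -307231288595193852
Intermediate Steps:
((-743588 + ((-688509 + 751253) - 364288))*(-761647 - 1267693) + J(1614))*(630278 - 775135) = ((-743588 + ((-688509 + 751253) - 364288))*(-761647 - 1267693) + (-20 - 16*1614))*(630278 - 775135) = ((-743588 + (62744 - 364288))*(-2029340) + (-20 - 25824))*(-144857) = ((-743588 - 301544)*(-2029340) - 25844)*(-144857) = (-1045132*(-2029340) - 25844)*(-144857) = (2120928172880 - 25844)*(-144857) = 2120928147036*(-144857) = -307231288595193852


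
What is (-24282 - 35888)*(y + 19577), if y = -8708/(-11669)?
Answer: -1963714317510/1667 ≈ -1.1780e+9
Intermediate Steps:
y = 1244/1667 (y = -8708*(-1/11669) = 1244/1667 ≈ 0.74625)
(-24282 - 35888)*(y + 19577) = (-24282 - 35888)*(1244/1667 + 19577) = -60170*32636103/1667 = -1963714317510/1667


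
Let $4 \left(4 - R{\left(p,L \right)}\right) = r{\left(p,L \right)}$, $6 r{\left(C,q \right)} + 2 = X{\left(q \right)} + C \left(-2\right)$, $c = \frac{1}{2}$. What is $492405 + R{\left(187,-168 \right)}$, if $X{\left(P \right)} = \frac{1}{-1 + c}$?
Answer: $\frac{1969699}{4} \approx 4.9243 \cdot 10^{5}$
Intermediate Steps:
$c = \frac{1}{2} \approx 0.5$
$X{\left(P \right)} = -2$ ($X{\left(P \right)} = \frac{1}{-1 + \frac{1}{2}} = \frac{1}{- \frac{1}{2}} = -2$)
$r{\left(C,q \right)} = - \frac{2}{3} - \frac{C}{3}$ ($r{\left(C,q \right)} = - \frac{1}{3} + \frac{-2 + C \left(-2\right)}{6} = - \frac{1}{3} + \frac{-2 - 2 C}{6} = - \frac{1}{3} - \left(\frac{1}{3} + \frac{C}{3}\right) = - \frac{2}{3} - \frac{C}{3}$)
$R{\left(p,L \right)} = \frac{25}{6} + \frac{p}{12}$ ($R{\left(p,L \right)} = 4 - \frac{- \frac{2}{3} - \frac{p}{3}}{4} = 4 + \left(\frac{1}{6} + \frac{p}{12}\right) = \frac{25}{6} + \frac{p}{12}$)
$492405 + R{\left(187,-168 \right)} = 492405 + \left(\frac{25}{6} + \frac{1}{12} \cdot 187\right) = 492405 + \left(\frac{25}{6} + \frac{187}{12}\right) = 492405 + \frac{79}{4} = \frac{1969699}{4}$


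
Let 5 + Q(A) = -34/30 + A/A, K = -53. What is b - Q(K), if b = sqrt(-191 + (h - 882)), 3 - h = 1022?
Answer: 77/15 + 2*I*sqrt(523) ≈ 5.1333 + 45.738*I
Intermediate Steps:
h = -1019 (h = 3 - 1*1022 = 3 - 1022 = -1019)
Q(A) = -77/15 (Q(A) = -5 + (-34/30 + A/A) = -5 + (-34*1/30 + 1) = -5 + (-17/15 + 1) = -5 - 2/15 = -77/15)
b = 2*I*sqrt(523) (b = sqrt(-191 + (-1019 - 882)) = sqrt(-191 - 1901) = sqrt(-2092) = 2*I*sqrt(523) ≈ 45.738*I)
b - Q(K) = 2*I*sqrt(523) - 1*(-77/15) = 2*I*sqrt(523) + 77/15 = 77/15 + 2*I*sqrt(523)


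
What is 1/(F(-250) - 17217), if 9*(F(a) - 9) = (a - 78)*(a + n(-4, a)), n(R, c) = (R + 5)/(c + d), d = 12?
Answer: -1071/8671604 ≈ -0.00012351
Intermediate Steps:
n(R, c) = (5 + R)/(12 + c) (n(R, c) = (R + 5)/(c + 12) = (5 + R)/(12 + c))
F(a) = 9 + (-78 + a)*(a + 1/(12 + a))/9 (F(a) = 9 + ((a - 78)*(a + (5 - 4)/(12 + a)))/9 = 9 + ((-78 + a)*(a + 1/(12 + a)))/9 = 9 + (-78 + a)*(a + 1/(12 + a))/9)
1/(F(-250) - 17217) = 1/((894 + (-250)**3 - 854*(-250) - 66*(-250)**2)/(9*(12 - 250)) - 17217) = 1/((1/9)*(894 - 15625000 + 213500 - 66*62500)/(-238) - 17217) = 1/((1/9)*(-1/238)*(894 - 15625000 + 213500 - 4125000) - 17217) = 1/((1/9)*(-1/238)*(-19535606) - 17217) = 1/(9767803/1071 - 17217) = 1/(-8671604/1071) = -1071/8671604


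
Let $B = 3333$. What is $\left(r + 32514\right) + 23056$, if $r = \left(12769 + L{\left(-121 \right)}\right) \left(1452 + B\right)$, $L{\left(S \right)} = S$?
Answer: $60576250$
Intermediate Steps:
$r = 60520680$ ($r = \left(12769 - 121\right) \left(1452 + 3333\right) = 12648 \cdot 4785 = 60520680$)
$\left(r + 32514\right) + 23056 = \left(60520680 + 32514\right) + 23056 = 60553194 + 23056 = 60576250$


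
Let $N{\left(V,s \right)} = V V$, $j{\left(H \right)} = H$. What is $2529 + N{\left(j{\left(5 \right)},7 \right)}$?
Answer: $2554$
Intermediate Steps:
$N{\left(V,s \right)} = V^{2}$
$2529 + N{\left(j{\left(5 \right)},7 \right)} = 2529 + 5^{2} = 2529 + 25 = 2554$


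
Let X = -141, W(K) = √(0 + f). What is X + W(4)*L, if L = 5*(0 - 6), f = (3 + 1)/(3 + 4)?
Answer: -141 - 60*√7/7 ≈ -163.68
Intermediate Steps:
f = 4/7 ≈ 0.57143
W(K) = 2*√7/7 (W(K) = √(0 + 4/7) = √(4/7) = 2*√7/7)
L = -30 (L = 5*(-6) = -30)
X + W(4)*L = -141 + (2*√7/7)*(-30) = -141 - 60*√7/7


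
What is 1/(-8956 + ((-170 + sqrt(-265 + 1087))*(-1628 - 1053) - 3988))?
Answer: 221413/95093263367 + 2681*sqrt(822)/190186526734 ≈ 2.7325e-6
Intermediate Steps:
1/(-8956 + ((-170 + sqrt(-265 + 1087))*(-1628 - 1053) - 3988)) = 1/(-8956 + ((-170 + sqrt(822))*(-2681) - 3988)) = 1/(-8956 + ((455770 - 2681*sqrt(822)) - 3988)) = 1/(-8956 + (451782 - 2681*sqrt(822))) = 1/(442826 - 2681*sqrt(822))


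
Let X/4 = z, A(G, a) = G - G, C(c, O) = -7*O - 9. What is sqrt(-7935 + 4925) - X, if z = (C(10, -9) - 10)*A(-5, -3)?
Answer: I*sqrt(3010) ≈ 54.863*I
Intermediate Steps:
C(c, O) = -9 - 7*O
A(G, a) = 0
z = 0 (z = ((-9 - 7*(-9)) - 10)*0 = ((-9 + 63) - 10)*0 = (54 - 10)*0 = 44*0 = 0)
X = 0 (X = 4*0 = 0)
sqrt(-7935 + 4925) - X = sqrt(-7935 + 4925) - 1*0 = sqrt(-3010) + 0 = I*sqrt(3010) + 0 = I*sqrt(3010)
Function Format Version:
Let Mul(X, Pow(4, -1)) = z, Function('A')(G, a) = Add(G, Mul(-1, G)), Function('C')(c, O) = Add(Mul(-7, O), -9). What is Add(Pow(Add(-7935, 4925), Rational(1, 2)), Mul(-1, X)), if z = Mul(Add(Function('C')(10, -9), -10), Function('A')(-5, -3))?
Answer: Mul(I, Pow(3010, Rational(1, 2))) ≈ Mul(54.863, I)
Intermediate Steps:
Function('C')(c, O) = Add(-9, Mul(-7, O))
Function('A')(G, a) = 0
z = 0 (z = Mul(Add(Add(-9, Mul(-7, -9)), -10), 0) = Mul(Add(Add(-9, 63), -10), 0) = Mul(Add(54, -10), 0) = Mul(44, 0) = 0)
X = 0 (X = Mul(4, 0) = 0)
Add(Pow(Add(-7935, 4925), Rational(1, 2)), Mul(-1, X)) = Add(Pow(Add(-7935, 4925), Rational(1, 2)), Mul(-1, 0)) = Add(Pow(-3010, Rational(1, 2)), 0) = Add(Mul(I, Pow(3010, Rational(1, 2))), 0) = Mul(I, Pow(3010, Rational(1, 2)))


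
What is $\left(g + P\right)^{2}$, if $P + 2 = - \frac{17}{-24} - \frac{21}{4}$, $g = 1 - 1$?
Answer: $\frac{24649}{576} \approx 42.793$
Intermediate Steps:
$g = 0$
$P = - \frac{157}{24}$ ($P = -2 - \left(- \frac{17}{24} + \frac{21}{4}\right) = -2 - \frac{109}{24} = - \frac{157}{24} \approx -6.5417$)
$\left(g + P\right)^{2} = \left(0 - \frac{157}{24}\right)^{2} = \left(- \frac{157}{24}\right)^{2} = \frac{24649}{576}$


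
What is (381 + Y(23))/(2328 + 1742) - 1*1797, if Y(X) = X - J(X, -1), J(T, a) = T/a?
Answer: -7313363/4070 ≈ -1796.9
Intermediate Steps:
Y(X) = 2*X (Y(X) = X - X/(-1) = X - X*(-1) = X - (-1)*X = X + X = 2*X)
(381 + Y(23))/(2328 + 1742) - 1*1797 = (381 + 2*23)/(2328 + 1742) - 1*1797 = (381 + 46)/4070 - 1797 = 427*(1/4070) - 1797 = 427/4070 - 1797 = -7313363/4070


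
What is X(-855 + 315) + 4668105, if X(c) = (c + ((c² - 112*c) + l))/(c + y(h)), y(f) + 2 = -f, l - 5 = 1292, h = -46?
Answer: 2315027243/496 ≈ 4.6674e+6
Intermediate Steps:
l = 1297 (l = 5 + 1292 = 1297)
y(f) = -2 - f
X(c) = (1297 + c² - 111*c)/(44 + c) (X(c) = (c + ((c² - 112*c) + 1297))/(c + (-2 - 1*(-46))) = (c + (1297 + c² - 112*c))/(c + (-2 + 46)) = (1297 + c² - 111*c)/(c + 44) = (1297 + c² - 111*c)/(44 + c))
X(-855 + 315) + 4668105 = (1297 + (-855 + 315)² - 111*(-855 + 315))/(44 + (-855 + 315)) + 4668105 = (1297 + (-540)² - 111*(-540))/(44 - 540) + 4668105 = (1297 + 291600 + 59940)/(-496) + 4668105 = -1/496*352837 + 4668105 = -352837/496 + 4668105 = 2315027243/496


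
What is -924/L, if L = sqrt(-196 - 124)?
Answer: 231*I*sqrt(5)/10 ≈ 51.653*I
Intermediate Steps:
L = 8*I*sqrt(5) (L = sqrt(-320) = 8*I*sqrt(5) ≈ 17.889*I)
-924/L = -924*(-I*sqrt(5)/40) = -(-231)*I*sqrt(5)/10 = 231*I*sqrt(5)/10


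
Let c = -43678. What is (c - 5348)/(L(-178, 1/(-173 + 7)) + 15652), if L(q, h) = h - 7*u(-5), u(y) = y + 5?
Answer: -2712772/866077 ≈ -3.1323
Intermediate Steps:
u(y) = 5 + y
L(q, h) = h (L(q, h) = h - 7*(5 - 5) = h - 7*0 = h + 0 = h)
(c - 5348)/(L(-178, 1/(-173 + 7)) + 15652) = (-43678 - 5348)/(1/(-173 + 7) + 15652) = -49026/(1/(-166) + 15652) = -49026/(-1/166 + 15652) = -49026/2598231/166 = -49026*166/2598231 = -2712772/866077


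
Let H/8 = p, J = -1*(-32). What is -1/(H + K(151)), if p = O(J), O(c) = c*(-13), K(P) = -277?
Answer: 1/3605 ≈ 0.00027739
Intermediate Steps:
J = 32
O(c) = -13*c
p = -416 (p = -13*32 = -416)
H = -3328 (H = 8*(-416) = -3328)
-1/(H + K(151)) = -1/(-3328 - 277) = -1/(-3605) = -1*(-1/3605) = 1/3605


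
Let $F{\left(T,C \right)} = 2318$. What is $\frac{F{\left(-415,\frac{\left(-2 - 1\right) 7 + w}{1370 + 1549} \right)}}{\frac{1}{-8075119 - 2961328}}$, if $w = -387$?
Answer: $-25582484146$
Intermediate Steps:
$\frac{F{\left(-415,\frac{\left(-2 - 1\right) 7 + w}{1370 + 1549} \right)}}{\frac{1}{-8075119 - 2961328}} = \frac{2318}{\frac{1}{-8075119 - 2961328}} = \frac{2318}{\frac{1}{-11036447}} = \frac{2318}{- \frac{1}{11036447}} = 2318 \left(-11036447\right) = -25582484146$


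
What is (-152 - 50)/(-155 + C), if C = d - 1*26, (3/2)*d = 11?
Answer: 606/521 ≈ 1.1631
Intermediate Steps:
d = 22/3 (d = (2/3)*11 = 22/3 ≈ 7.3333)
C = -56/3 (C = 22/3 - 1*26 = 22/3 - 26 = -56/3 ≈ -18.667)
(-152 - 50)/(-155 + C) = (-152 - 50)/(-155 - 56/3) = -202/(-521/3) = -202*(-3/521) = 606/521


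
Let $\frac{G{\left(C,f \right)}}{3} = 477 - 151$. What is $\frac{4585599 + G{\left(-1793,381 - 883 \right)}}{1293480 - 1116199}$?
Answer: $\frac{4586577}{177281} \approx 25.872$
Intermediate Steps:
$G{\left(C,f \right)} = 978$ ($G{\left(C,f \right)} = 3 \left(477 - 151\right) = 3 \cdot 326 = 978$)
$\frac{4585599 + G{\left(-1793,381 - 883 \right)}}{1293480 - 1116199} = \frac{4585599 + 978}{1293480 - 1116199} = \frac{4586577}{177281}$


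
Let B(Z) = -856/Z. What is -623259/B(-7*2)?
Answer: -4362813/428 ≈ -10193.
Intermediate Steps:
-623259/B(-7*2) = -623259/((-856/((-7*2)))) = -623259/((-856/(-14))) = -623259/((-856*(-1/14))) = -623259/428/7 = -623259*7/428 = -4362813/428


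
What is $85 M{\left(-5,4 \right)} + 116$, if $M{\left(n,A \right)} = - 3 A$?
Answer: $-904$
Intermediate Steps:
$M{\left(n,A \right)} = - 3 A$
$85 M{\left(-5,4 \right)} + 116 = 85 \left(\left(-3\right) 4\right) + 116 = 85 \left(-12\right) + 116 = -1020 + 116 = -904$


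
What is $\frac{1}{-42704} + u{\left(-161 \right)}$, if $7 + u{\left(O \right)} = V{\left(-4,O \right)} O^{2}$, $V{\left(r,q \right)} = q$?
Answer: $- \frac{178216090753}{42704} \approx -4.1733 \cdot 10^{6}$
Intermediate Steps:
$u{\left(O \right)} = -7 + O^{3}$ ($u{\left(O \right)} = -7 + O O^{2} = -7 + O^{3}$)
$\frac{1}{-42704} + u{\left(-161 \right)} = \frac{1}{-42704} + \left(-7 + \left(-161\right)^{3}\right) = - \frac{1}{42704} - 4173288 = - \frac{178216090753}{42704}$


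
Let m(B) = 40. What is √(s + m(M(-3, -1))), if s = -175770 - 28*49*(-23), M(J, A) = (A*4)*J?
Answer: I*√144174 ≈ 379.7*I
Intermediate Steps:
M(J, A) = 4*A*J (M(J, A) = (4*A)*J = 4*A*J)
s = -144214 (s = -175770 - 1372*(-23) = -175770 + 31556 = -144214)
√(s + m(M(-3, -1))) = √(-144214 + 40) = √(-144174) = I*√144174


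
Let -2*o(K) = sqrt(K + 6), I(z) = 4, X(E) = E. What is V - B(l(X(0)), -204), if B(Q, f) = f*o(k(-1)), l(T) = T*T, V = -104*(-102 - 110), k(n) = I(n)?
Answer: 22048 - 102*sqrt(10) ≈ 21725.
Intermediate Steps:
k(n) = 4
o(K) = -sqrt(6 + K)/2 (o(K) = -sqrt(K + 6)/2 = -sqrt(6 + K)/2)
V = 22048 (V = -104*(-212) = 22048)
l(T) = T**2
B(Q, f) = -f*sqrt(10)/2 (B(Q, f) = f*(-sqrt(6 + 4)/2) = f*(-sqrt(10)/2) = -f*sqrt(10)/2)
V - B(l(X(0)), -204) = 22048 - (-1)*(-204)*sqrt(10)/2 = 22048 - 102*sqrt(10)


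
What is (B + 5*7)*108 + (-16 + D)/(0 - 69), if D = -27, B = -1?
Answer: 253411/69 ≈ 3672.6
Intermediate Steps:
(B + 5*7)*108 + (-16 + D)/(0 - 69) = (-1 + 5*7)*108 + (-16 - 27)/(0 - 69) = (-1 + 35)*108 - 43/(-69) = 34*108 - 43*(-1/69) = 3672 + 43/69 = 253411/69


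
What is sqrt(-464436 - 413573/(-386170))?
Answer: I*sqrt(130926110679310)/16790 ≈ 681.49*I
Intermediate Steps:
sqrt(-464436 - 413573/(-386170)) = sqrt(-464436 - 413573*(-1/386170)) = sqrt(-464436 + 413573/386170) = sqrt(-179350836547/386170) = I*sqrt(130926110679310)/16790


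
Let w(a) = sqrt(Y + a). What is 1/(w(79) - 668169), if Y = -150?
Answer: -668169/446449812632 - I*sqrt(71)/446449812632 ≈ -1.4966e-6 - 1.8874e-11*I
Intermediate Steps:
w(a) = sqrt(-150 + a)
1/(w(79) - 668169) = 1/(sqrt(-150 + 79) - 668169) = 1/(sqrt(-71) - 668169) = 1/(I*sqrt(71) - 668169) = 1/(-668169 + I*sqrt(71))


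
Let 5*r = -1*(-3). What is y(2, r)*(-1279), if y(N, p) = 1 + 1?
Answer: -2558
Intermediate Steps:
r = 3/5 (r = (-1*(-3))/5 = (1/5)*3 = 3/5 ≈ 0.60000)
y(N, p) = 2
y(2, r)*(-1279) = 2*(-1279) = -2558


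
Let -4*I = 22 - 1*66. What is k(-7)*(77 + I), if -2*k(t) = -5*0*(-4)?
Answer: 0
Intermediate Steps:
I = 11 (I = -(22 - 1*66)/4 = -(22 - 66)/4 = -¼*(-44) = 11)
k(t) = 0 (k(t) = -(-5*0)*(-4)/2 = -0*(-4) = -½*0 = 0)
k(-7)*(77 + I) = 0*(77 + 11) = 0*88 = 0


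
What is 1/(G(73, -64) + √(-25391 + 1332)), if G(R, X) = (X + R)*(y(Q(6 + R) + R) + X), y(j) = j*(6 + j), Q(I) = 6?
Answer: 59859/3583123940 - 7*I*√491/3583123940 ≈ 1.6706e-5 - 4.3289e-8*I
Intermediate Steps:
G(R, X) = (R + X)*(X + (6 + R)*(12 + R)) (G(R, X) = (X + R)*((6 + R)*(6 + (6 + R)) + X) = (R + X)*((6 + R)*(12 + R) + X) = (R + X)*(X + (6 + R)*(12 + R)))
1/(G(73, -64) + √(-25391 + 1332)) = 1/(((-64)² + 73*(-64) + 73*(6 + 73)*(12 + 73) - 64*(6 + 73)*(12 + 73)) + √(-25391 + 1332)) = 1/((4096 - 4672 + 73*79*85 - 64*79*85) + √(-24059)) = 1/((4096 - 4672 + 490195 - 429760) + 7*I*√491) = 1/(59859 + 7*I*√491)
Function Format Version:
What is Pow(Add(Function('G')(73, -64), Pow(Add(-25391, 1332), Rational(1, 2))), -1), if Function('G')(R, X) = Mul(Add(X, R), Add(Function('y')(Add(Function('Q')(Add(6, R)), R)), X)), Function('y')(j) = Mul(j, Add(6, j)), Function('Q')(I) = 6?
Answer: Add(Rational(59859, 3583123940), Mul(Rational(-7, 3583123940), I, Pow(491, Rational(1, 2)))) ≈ Add(1.6706e-5, Mul(-4.3289e-8, I))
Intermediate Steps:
Function('G')(R, X) = Mul(Add(R, X), Add(X, Mul(Add(6, R), Add(12, R)))) (Function('G')(R, X) = Mul(Add(X, R), Add(Mul(Add(6, R), Add(6, Add(6, R))), X)) = Mul(Add(R, X), Add(Mul(Add(6, R), Add(12, R)), X)) = Mul(Add(R, X), Add(X, Mul(Add(6, R), Add(12, R)))))
Pow(Add(Function('G')(73, -64), Pow(Add(-25391, 1332), Rational(1, 2))), -1) = Pow(Add(Add(Pow(-64, 2), Mul(73, -64), Mul(73, Add(6, 73), Add(12, 73)), Mul(-64, Add(6, 73), Add(12, 73))), Pow(Add(-25391, 1332), Rational(1, 2))), -1) = Pow(Add(Add(4096, -4672, Mul(73, 79, 85), Mul(-64, 79, 85)), Pow(-24059, Rational(1, 2))), -1) = Pow(Add(Add(4096, -4672, 490195, -429760), Mul(7, I, Pow(491, Rational(1, 2)))), -1) = Pow(Add(59859, Mul(7, I, Pow(491, Rational(1, 2)))), -1)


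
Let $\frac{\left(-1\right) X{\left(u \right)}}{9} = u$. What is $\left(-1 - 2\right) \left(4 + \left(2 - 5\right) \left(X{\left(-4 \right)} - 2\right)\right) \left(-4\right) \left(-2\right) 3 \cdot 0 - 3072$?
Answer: $-3072$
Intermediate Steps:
$X{\left(u \right)} = - 9 u$
$\left(-1 - 2\right) \left(4 + \left(2 - 5\right) \left(X{\left(-4 \right)} - 2\right)\right) \left(-4\right) \left(-2\right) 3 \cdot 0 - 3072 = \left(-1 - 2\right) \left(4 + \left(2 - 5\right) \left(\left(-9\right) \left(-4\right) - 2\right)\right) \left(-4\right) \left(-2\right) 3 \cdot 0 - 3072 = \left(-1 - 2\right) \left(4 - 3 \left(36 - 2\right)\right) \left(-4\right) \left(\left(-6\right) 0\right) - 3072 = - 3 \left(4 - 102\right) \left(-4\right) 0 - 3072 = - 3 \left(-98\right) \left(-4\right) 0 - 3072 = - 3 \cdot 392 \cdot 0 - 3072 = \left(-3\right) 0 - 3072 = 0 - 3072 = -3072$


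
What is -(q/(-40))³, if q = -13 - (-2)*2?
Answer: -729/64000 ≈ -0.011391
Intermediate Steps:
q = -9 (q = -13 - 1*(-4) = -13 + 4 = -9)
-(q/(-40))³ = -(-9/(-40))³ = -(-9*(-1/40))³ = -(9/40)³ = -1*729/64000 = -729/64000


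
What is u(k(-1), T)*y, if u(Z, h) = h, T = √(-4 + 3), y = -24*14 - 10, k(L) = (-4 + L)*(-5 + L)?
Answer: -346*I ≈ -346.0*I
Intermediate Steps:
k(L) = (-5 + L)*(-4 + L)
y = -346 (y = -336 - 10 = -346)
T = I (T = √(-1) = I ≈ 1.0*I)
u(k(-1), T)*y = I*(-346) = -346*I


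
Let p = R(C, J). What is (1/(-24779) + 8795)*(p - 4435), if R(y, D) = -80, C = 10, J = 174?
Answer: -983959837560/24779 ≈ -3.9709e+7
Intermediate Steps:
p = -80
(1/(-24779) + 8795)*(p - 4435) = (1/(-24779) + 8795)*(-80 - 4435) = (-1/24779 + 8795)*(-4515) = (217931304/24779)*(-4515) = -983959837560/24779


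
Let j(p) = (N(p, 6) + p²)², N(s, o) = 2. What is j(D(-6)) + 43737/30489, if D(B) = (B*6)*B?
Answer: 22124535595711/10163 ≈ 2.1770e+9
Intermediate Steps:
D(B) = 6*B² (D(B) = (6*B)*B = 6*B²)
j(p) = (2 + p²)²
j(D(-6)) + 43737/30489 = (2 + (6*(-6)²)²)² + 43737/30489 = (2 + (6*36)²)² + 43737*(1/30489) = (2 + 216²)² + 14579/10163 = (2 + 46656)² + 14579/10163 = 46658² + 14579/10163 = 2176968964 + 14579/10163 = 22124535595711/10163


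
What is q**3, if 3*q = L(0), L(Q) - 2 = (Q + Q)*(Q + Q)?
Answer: 8/27 ≈ 0.29630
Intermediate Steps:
L(Q) = 2 + 4*Q**2 (L(Q) = 2 + (Q + Q)*(Q + Q) = 2 + (2*Q)*(2*Q) = 2 + 4*Q**2)
q = 2/3 (q = (2 + 4*0**2)/3 = (2 + 4*0)/3 = (2 + 0)/3 = (1/3)*2 = 2/3 ≈ 0.66667)
q**3 = (2/3)**3 = 8/27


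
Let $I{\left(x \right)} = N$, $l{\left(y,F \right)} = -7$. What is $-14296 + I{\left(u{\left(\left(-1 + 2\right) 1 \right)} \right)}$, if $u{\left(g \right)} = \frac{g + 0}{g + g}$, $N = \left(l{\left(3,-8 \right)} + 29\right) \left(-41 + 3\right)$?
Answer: $-15132$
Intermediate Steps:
$N = -836$ ($N = \left(-7 + 29\right) \left(-41 + 3\right) = 22 \left(-38\right) = -836$)
$u{\left(g \right)} = \frac{1}{2}$ ($u{\left(g \right)} = \frac{g}{2 g} = g \frac{1}{2 g} = \frac{1}{2}$)
$I{\left(x \right)} = -836$
$-14296 + I{\left(u{\left(\left(-1 + 2\right) 1 \right)} \right)} = -14296 - 836 = -15132$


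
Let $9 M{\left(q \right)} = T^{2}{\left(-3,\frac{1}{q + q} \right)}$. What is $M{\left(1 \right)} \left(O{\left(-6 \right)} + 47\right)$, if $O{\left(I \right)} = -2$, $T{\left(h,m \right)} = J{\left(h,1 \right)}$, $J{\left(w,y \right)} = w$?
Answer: $45$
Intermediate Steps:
$T{\left(h,m \right)} = h$
$M{\left(q \right)} = 1$ ($M{\left(q \right)} = \frac{\left(-3\right)^{2}}{9} = \frac{1}{9} \cdot 9 = 1$)
$M{\left(1 \right)} \left(O{\left(-6 \right)} + 47\right) = 1 \left(-2 + 47\right) = 1 \cdot 45 = 45$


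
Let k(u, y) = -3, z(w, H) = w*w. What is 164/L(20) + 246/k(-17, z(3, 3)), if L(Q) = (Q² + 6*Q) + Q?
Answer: -11029/135 ≈ -81.696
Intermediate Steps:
z(w, H) = w²
L(Q) = Q² + 7*Q
164/L(20) + 246/k(-17, z(3, 3)) = 164/((20*(7 + 20))) + 246/(-3) = 164/((20*27)) + 246*(-⅓) = 164/540 - 82 = 164*(1/540) - 82 = 41/135 - 82 = -11029/135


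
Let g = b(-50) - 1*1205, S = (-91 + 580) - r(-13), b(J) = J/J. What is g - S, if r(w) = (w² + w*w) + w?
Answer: -1368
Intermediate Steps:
r(w) = w + 2*w² (r(w) = (w² + w²) + w = 2*w² + w = w + 2*w²)
b(J) = 1
S = 164 (S = (-91 + 580) - (-13)*(1 + 2*(-13)) = 489 - (-13)*(1 - 26) = 489 - (-13)*(-25) = 489 - 1*325 = 489 - 325 = 164)
g = -1204 (g = 1 - 1*1205 = 1 - 1205 = -1204)
g - S = -1204 - 1*164 = -1204 - 164 = -1368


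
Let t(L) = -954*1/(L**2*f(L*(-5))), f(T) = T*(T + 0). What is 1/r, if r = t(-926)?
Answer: -9190813632200/477 ≈ -1.9268e+10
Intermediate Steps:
f(T) = T**2 (f(T) = T*T = T**2)
t(L) = -954/(25*L**4) (t(L) = -954*1/(25*L**4) = -954/(25*L**4))
r = -477/9190813632200 (r = -954/25/(-926)**4 = -954/25*1/735265090576 = -477/9190813632200 ≈ -5.1900e-11)
1/r = 1/(-477/9190813632200) = -9190813632200/477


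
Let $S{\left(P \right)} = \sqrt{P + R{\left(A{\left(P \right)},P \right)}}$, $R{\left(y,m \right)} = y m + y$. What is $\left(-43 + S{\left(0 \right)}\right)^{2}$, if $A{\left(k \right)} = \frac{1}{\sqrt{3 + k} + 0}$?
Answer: $\frac{\left(129 - 3^{\frac{3}{4}}\right)^{2}}{9} \approx 1784.2$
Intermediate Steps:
$A{\left(k \right)} = \frac{1}{\sqrt{3 + k}}$
$R{\left(y,m \right)} = y + m y$ ($R{\left(y,m \right)} = m y + y = y + m y$)
$S{\left(P \right)} = \sqrt{P + \frac{1 + P}{\sqrt{3 + P}}}$
$\left(-43 + S{\left(0 \right)}\right)^{2} = \left(-43 + \sqrt{\frac{1 + 0 + 0 \sqrt{3 + 0}}{\sqrt{3 + 0}}}\right)^{2} = \left(-43 + \sqrt{\frac{1 + 0 + 0 \sqrt{3}}{\sqrt{3}}}\right)^{2} = \left(-43 + \sqrt{\frac{\sqrt{3}}{3} \left(1 + 0 + 0\right)}\right)^{2} = \left(-43 + \sqrt{\frac{\sqrt{3}}{3} \cdot 1}\right)^{2} = \left(-43 + \sqrt{\frac{\sqrt{3}}{3}}\right)^{2} = \left(-43 + \frac{3^{\frac{3}{4}}}{3}\right)^{2}$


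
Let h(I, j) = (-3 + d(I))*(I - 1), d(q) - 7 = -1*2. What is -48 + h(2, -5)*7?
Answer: -34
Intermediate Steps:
d(q) = 5 (d(q) = 7 - 1*2 = 7 - 2 = 5)
h(I, j) = -2 + 2*I (h(I, j) = (-3 + 5)*(I - 1) = 2*(-1 + I) = -2 + 2*I)
-48 + h(2, -5)*7 = -48 + (-2 + 2*2)*7 = -48 + (-2 + 4)*7 = -48 + 2*7 = -48 + 14 = -34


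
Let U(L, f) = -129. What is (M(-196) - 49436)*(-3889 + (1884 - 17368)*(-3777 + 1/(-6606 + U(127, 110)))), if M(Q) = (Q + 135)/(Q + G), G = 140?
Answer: -72689119141345293/25144 ≈ -2.8909e+12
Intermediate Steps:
M(Q) = (135 + Q)/(140 + Q) (M(Q) = (Q + 135)/(Q + 140) = (135 + Q)/(140 + Q))
(M(-196) - 49436)*(-3889 + (1884 - 17368)*(-3777 + 1/(-6606 + U(127, 110)))) = ((135 - 196)/(140 - 196) - 49436)*(-3889 + (1884 - 17368)*(-3777 + 1/(-6606 - 129))) = (-61/(-56) - 49436)*(-3889 - 15484*(-3777 + 1/(-6735))) = (-1/56*(-61) - 49436)*(-3889 - 15484*(-3777 - 1/6735)) = (61/56 - 49436)*(-3889 - 15484*(-25438096/6735)) = -2768355*(-3889 + 393883478464/6735)/56 = -2768355/56*393857286049/6735 = -72689119141345293/25144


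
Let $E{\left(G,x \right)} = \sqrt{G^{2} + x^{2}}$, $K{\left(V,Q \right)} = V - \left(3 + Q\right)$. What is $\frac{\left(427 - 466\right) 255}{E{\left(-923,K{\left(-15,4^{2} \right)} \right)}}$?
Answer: $- \frac{1989 \sqrt{853085}}{170617} \approx -10.767$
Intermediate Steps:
$K{\left(V,Q \right)} = -3 + V - Q$
$\frac{\left(427 - 466\right) 255}{E{\left(-923,K{\left(-15,4^{2} \right)} \right)}} = \frac{\left(427 - 466\right) 255}{\sqrt{\left(-923\right)^{2} + \left(-3 - 15 - 4^{2}\right)^{2}}} = \frac{\left(-39\right) 255}{\sqrt{851929 + \left(-3 - 15 - 16\right)^{2}}} = - \frac{9945}{\sqrt{851929 + \left(-3 - 15 - 16\right)^{2}}} = - \frac{9945}{\sqrt{851929 + \left(-34\right)^{2}}} = - \frac{9945}{\sqrt{851929 + 1156}} = - \frac{9945}{\sqrt{853085}} = - 9945 \frac{\sqrt{853085}}{853085} = - \frac{1989 \sqrt{853085}}{170617}$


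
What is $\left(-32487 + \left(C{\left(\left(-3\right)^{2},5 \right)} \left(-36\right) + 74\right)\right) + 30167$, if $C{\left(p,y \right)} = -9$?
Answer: $-1922$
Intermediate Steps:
$\left(-32487 + \left(C{\left(\left(-3\right)^{2},5 \right)} \left(-36\right) + 74\right)\right) + 30167 = \left(-32487 + \left(\left(-9\right) \left(-36\right) + 74\right)\right) + 30167 = \left(-32487 + \left(324 + 74\right)\right) + 30167 = \left(-32487 + 398\right) + 30167 = -32089 + 30167 = -1922$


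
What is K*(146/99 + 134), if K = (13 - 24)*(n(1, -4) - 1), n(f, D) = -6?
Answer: 93884/9 ≈ 10432.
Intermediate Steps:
K = 77 (K = (13 - 24)*(-6 - 1) = -11*(-7) = 77)
K*(146/99 + 134) = 77*(146/99 + 134) = 77*(13412/99) = 93884/9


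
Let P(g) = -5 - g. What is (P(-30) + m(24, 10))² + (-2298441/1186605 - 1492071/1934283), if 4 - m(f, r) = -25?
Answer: 742963777058798/255025542135 ≈ 2913.3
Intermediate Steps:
m(f, r) = 29 (m(f, r) = 4 - 1*(-25) = 4 + 25 = 29)
(P(-30) + m(24, 10))² + (-2298441/1186605 - 1492071/1934283) = ((-5 - 1*(-30)) + 29)² + (-2298441/1186605 - 1492071/1934283) = ((-5 + 30) + 29)² + (-2298441*1/1186605 - 1492071*1/1934283) = (25 + 29)² + (-766147/395535 - 497357/644761) = 54² - 690703806862/255025542135 = 2916 - 690703806862/255025542135 = 742963777058798/255025542135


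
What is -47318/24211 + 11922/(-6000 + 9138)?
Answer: 23359943/12662353 ≈ 1.8448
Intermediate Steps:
-47318/24211 + 11922/(-6000 + 9138) = -47318*1/24211 + 11922/3138 = -47318/24211 + 11922*(1/3138) = -47318/24211 + 1987/523 = 23359943/12662353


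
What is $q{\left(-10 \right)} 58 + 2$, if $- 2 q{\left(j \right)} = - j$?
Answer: $-288$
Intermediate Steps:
$q{\left(j \right)} = \frac{j}{2}$ ($q{\left(j \right)} = - \frac{\left(-1\right) j}{2} = \frac{j}{2}$)
$q{\left(-10 \right)} 58 + 2 = \frac{1}{2} \left(-10\right) 58 + 2 = \left(-5\right) 58 + 2 = -290 + 2 = -288$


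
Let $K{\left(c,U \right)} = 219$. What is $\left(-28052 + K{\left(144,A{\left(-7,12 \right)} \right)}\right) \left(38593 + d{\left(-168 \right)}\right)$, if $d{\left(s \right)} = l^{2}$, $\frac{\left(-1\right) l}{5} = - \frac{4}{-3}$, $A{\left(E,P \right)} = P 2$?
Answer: $- \frac{9678563921}{9} \approx -1.0754 \cdot 10^{9}$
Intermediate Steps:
$A{\left(E,P \right)} = 2 P$
$l = - \frac{20}{3}$ ($l = - 5 \left(- \frac{4}{-3}\right) = - 5 \left(\left(-4\right) \left(- \frac{1}{3}\right)\right) = \left(-5\right) \frac{4}{3} = - \frac{20}{3} \approx -6.6667$)
$d{\left(s \right)} = \frac{400}{9}$ ($d{\left(s \right)} = \left(- \frac{20}{3}\right)^{2} = \frac{400}{9}$)
$\left(-28052 + K{\left(144,A{\left(-7,12 \right)} \right)}\right) \left(38593 + d{\left(-168 \right)}\right) = \left(-28052 + 219\right) \left(38593 + \frac{400}{9}\right) = \left(-27833\right) \frac{347737}{9} = - \frac{9678563921}{9}$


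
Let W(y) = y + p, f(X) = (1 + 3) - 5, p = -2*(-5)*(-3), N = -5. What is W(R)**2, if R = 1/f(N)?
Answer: 961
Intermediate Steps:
p = -30 (p = 10*(-3) = -30)
f(X) = -1 (f(X) = 4 - 5 = -1)
R = -1 (R = 1/(-1) = -1)
W(y) = -30 + y (W(y) = y - 30 = -30 + y)
W(R)**2 = (-30 - 1)**2 = (-31)**2 = 961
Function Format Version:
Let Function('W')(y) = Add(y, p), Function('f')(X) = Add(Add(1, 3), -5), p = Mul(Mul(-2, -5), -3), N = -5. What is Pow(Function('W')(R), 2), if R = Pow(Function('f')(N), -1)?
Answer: 961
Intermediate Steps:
p = -30 (p = Mul(10, -3) = -30)
Function('f')(X) = -1 (Function('f')(X) = Add(4, -5) = -1)
R = -1 (R = Pow(-1, -1) = -1)
Function('W')(y) = Add(-30, y) (Function('W')(y) = Add(y, -30) = Add(-30, y))
Pow(Function('W')(R), 2) = Pow(Add(-30, -1), 2) = Pow(-31, 2) = 961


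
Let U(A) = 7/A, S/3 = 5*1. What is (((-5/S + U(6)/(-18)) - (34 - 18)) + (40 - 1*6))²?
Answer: 3613801/11664 ≈ 309.83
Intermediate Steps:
S = 15 (S = 3*(5*1) = 3*5 = 15)
(((-5/S + U(6)/(-18)) - (34 - 18)) + (40 - 1*6))² = (((-5/15 + (7/6)/(-18)) - (34 - 18)) + (40 - 1*6))² = (((-5*1/15 + (7*(⅙))*(-1/18)) - 1*16) + (40 - 6))² = (((-⅓ + (7/6)*(-1/18)) - 16) + 34)² = (((-⅓ - 7/108) - 16) + 34)² = ((-43/108 - 16) + 34)² = (-1771/108 + 34)² = (1901/108)² = 3613801/11664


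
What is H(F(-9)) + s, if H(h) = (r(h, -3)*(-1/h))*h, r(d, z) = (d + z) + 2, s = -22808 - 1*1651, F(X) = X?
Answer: -24449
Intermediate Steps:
s = -24459 (s = -22808 - 1651 = -24459)
r(d, z) = 2 + d + z
H(h) = 1 - h (H(h) = ((2 + h - 3)*(-1/h))*h = ((-1 + h)*(-1/h))*h = (-(-1 + h)/h)*h = 1 - h)
H(F(-9)) + s = (1 - 1*(-9)) - 24459 = (1 + 9) - 24459 = 10 - 24459 = -24449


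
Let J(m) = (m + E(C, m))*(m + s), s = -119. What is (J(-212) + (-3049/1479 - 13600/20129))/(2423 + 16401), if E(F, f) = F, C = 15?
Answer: 242647810127/70050671223 ≈ 3.4639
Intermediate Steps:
J(m) = (-119 + m)*(15 + m) (J(m) = (m + 15)*(m - 119) = (15 + m)*(-119 + m) = (-119 + m)*(15 + m))
(J(-212) + (-3049/1479 - 13600/20129))/(2423 + 16401) = ((-1785 + (-212)² - 104*(-212)) + (-3049/1479 - 13600/20129))/(2423 + 16401) = ((-1785 + 44944 + 22048) + (-3049*1/1479 - 13600*1/20129))/18824 = (65207 + (-3049/1479 - 13600/20129))*(1/18824) = (65207 - 81487721/29770791)*(1/18824) = (1941182481016/29770791)*(1/18824) = 242647810127/70050671223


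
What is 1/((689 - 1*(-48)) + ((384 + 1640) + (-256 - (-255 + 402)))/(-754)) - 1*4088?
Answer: -2265066022/554077 ≈ -4088.0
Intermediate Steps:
1/((689 - 1*(-48)) + ((384 + 1640) + (-256 - (-255 + 402)))/(-754)) - 1*4088 = 1/((689 + 48) + (2024 + (-256 - 1*147))*(-1/754)) - 4088 = 1/(737 + (2024 + (-256 - 147))*(-1/754)) - 4088 = 1/(737 + (2024 - 403)*(-1/754)) - 4088 = 1/(737 + 1621*(-1/754)) - 4088 = 1/(737 - 1621/754) - 4088 = 1/(554077/754) - 4088 = 754/554077 - 4088 = -2265066022/554077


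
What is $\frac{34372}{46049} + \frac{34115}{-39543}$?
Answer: $- \frac{211789639}{1820915607} \approx -0.11631$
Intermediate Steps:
$\frac{34372}{46049} + \frac{34115}{-39543} = 34372 \cdot \frac{1}{46049} + 34115 \left(- \frac{1}{39543}\right) = \frac{34372}{46049} - \frac{34115}{39543} = - \frac{211789639}{1820915607}$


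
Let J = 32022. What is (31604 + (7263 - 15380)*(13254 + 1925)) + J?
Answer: -123144317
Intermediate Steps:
(31604 + (7263 - 15380)*(13254 + 1925)) + J = (31604 + (7263 - 15380)*(13254 + 1925)) + 32022 = (31604 - 8117*15179) + 32022 = (31604 - 123207943) + 32022 = -123176339 + 32022 = -123144317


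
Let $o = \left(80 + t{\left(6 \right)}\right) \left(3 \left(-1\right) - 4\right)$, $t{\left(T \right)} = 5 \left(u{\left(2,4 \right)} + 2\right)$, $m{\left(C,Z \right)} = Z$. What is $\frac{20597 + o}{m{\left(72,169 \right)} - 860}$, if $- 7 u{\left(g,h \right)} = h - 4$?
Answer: $- \frac{19967}{691} \approx -28.896$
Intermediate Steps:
$u{\left(g,h \right)} = \frac{4}{7} - \frac{h}{7}$ ($u{\left(g,h \right)} = - \frac{h - 4}{7} = - \frac{-4 + h}{7} = \frac{4}{7} - \frac{h}{7}$)
$t{\left(T \right)} = 10$ ($t{\left(T \right)} = 5 \left(\left(\frac{4}{7} - \frac{4}{7}\right) + 2\right) = 5 \left(0 + 2\right) = 5 \cdot 2 = 10$)
$o = -630$ ($o = \left(80 + 10\right) \left(3 \left(-1\right) - 4\right) = 90 \left(-3 - 4\right) = 90 \left(-7\right) = -630$)
$\frac{20597 + o}{m{\left(72,169 \right)} - 860} = \frac{20597 - 630}{169 - 860} = \frac{19967}{-691} = 19967 \left(- \frac{1}{691}\right) = - \frac{19967}{691}$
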